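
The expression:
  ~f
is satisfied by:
  {f: False}


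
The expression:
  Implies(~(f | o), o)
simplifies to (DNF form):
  f | o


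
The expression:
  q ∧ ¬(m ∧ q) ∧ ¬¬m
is never true.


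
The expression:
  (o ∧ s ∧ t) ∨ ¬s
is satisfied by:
  {t: True, o: True, s: False}
  {t: True, o: False, s: False}
  {o: True, t: False, s: False}
  {t: False, o: False, s: False}
  {t: True, s: True, o: True}


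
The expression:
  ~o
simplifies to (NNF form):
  ~o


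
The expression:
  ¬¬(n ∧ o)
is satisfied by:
  {o: True, n: True}


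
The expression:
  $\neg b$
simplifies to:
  $\neg b$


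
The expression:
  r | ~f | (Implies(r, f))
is always true.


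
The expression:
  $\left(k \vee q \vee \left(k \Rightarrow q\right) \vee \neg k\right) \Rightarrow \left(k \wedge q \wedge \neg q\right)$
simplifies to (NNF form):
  $\text{False}$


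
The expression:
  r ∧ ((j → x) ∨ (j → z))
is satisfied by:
  {r: True, x: True, z: True, j: False}
  {r: True, x: True, z: False, j: False}
  {r: True, z: True, x: False, j: False}
  {r: True, z: False, x: False, j: False}
  {r: True, j: True, x: True, z: True}
  {r: True, j: True, x: True, z: False}
  {r: True, j: True, x: False, z: True}


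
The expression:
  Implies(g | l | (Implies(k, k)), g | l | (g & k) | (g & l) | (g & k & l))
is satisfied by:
  {l: True, g: True}
  {l: True, g: False}
  {g: True, l: False}


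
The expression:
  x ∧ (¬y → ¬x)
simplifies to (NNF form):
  x ∧ y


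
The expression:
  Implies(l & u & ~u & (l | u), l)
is always true.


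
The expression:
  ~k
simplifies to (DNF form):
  ~k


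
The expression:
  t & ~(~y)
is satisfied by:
  {t: True, y: True}


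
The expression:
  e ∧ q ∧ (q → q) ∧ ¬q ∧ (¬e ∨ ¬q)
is never true.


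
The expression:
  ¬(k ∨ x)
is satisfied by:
  {x: False, k: False}


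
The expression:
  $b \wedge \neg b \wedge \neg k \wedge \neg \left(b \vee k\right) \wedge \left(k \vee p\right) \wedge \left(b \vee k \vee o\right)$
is never true.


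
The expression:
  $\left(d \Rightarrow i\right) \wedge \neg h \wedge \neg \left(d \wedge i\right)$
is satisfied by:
  {d: False, h: False}


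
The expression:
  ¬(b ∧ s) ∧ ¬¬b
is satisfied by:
  {b: True, s: False}


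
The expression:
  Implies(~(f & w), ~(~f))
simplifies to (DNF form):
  f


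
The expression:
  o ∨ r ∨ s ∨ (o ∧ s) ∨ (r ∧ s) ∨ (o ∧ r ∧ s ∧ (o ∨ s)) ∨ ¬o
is always true.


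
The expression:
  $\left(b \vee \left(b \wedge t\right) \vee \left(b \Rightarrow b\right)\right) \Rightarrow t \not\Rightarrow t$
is never true.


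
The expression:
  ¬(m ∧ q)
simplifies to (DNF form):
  ¬m ∨ ¬q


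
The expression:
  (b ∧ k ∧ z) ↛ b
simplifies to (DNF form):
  False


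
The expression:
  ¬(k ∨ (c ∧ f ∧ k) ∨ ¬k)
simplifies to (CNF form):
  False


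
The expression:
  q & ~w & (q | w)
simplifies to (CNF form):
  q & ~w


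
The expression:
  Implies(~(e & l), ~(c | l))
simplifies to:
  (e & l) | (~c & ~l)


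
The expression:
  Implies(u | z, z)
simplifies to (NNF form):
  z | ~u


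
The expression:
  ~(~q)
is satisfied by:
  {q: True}


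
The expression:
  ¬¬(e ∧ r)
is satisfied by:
  {r: True, e: True}


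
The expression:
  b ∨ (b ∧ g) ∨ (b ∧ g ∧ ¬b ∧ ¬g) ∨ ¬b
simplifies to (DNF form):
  True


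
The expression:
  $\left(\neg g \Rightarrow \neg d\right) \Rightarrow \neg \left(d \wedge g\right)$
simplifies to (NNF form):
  $\neg d \vee \neg g$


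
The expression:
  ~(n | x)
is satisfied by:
  {n: False, x: False}


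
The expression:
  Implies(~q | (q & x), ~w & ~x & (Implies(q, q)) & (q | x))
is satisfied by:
  {q: True, x: False}


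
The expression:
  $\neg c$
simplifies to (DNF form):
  $\neg c$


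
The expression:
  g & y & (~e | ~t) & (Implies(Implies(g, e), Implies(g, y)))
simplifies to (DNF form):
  (g & y & ~e) | (g & y & ~t)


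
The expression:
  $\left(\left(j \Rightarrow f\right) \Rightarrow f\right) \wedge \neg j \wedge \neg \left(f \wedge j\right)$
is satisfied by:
  {f: True, j: False}


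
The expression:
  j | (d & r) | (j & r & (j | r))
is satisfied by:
  {d: True, j: True, r: True}
  {d: True, j: True, r: False}
  {j: True, r: True, d: False}
  {j: True, r: False, d: False}
  {d: True, r: True, j: False}


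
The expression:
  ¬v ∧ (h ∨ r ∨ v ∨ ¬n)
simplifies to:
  ¬v ∧ (h ∨ r ∨ ¬n)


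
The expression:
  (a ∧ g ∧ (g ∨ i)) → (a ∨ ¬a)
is always true.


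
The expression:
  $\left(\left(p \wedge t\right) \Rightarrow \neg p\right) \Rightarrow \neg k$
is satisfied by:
  {t: True, p: True, k: False}
  {t: True, p: False, k: False}
  {p: True, t: False, k: False}
  {t: False, p: False, k: False}
  {t: True, k: True, p: True}


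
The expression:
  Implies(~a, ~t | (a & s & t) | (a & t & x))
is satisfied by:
  {a: True, t: False}
  {t: False, a: False}
  {t: True, a: True}


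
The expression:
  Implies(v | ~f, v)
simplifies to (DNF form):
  f | v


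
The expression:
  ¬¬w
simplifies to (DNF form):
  w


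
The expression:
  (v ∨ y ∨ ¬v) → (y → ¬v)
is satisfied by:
  {v: False, y: False}
  {y: True, v: False}
  {v: True, y: False}


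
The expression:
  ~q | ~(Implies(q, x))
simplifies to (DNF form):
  ~q | ~x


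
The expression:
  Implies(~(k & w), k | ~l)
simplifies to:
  k | ~l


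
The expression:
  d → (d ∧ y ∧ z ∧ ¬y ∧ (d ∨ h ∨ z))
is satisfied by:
  {d: False}


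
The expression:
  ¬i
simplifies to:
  ¬i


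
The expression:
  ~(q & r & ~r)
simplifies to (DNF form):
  True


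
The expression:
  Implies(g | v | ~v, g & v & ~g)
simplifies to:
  False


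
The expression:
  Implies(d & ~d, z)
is always true.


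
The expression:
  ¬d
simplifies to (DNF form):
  ¬d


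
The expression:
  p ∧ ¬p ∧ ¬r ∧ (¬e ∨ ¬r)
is never true.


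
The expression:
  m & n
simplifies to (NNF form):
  m & n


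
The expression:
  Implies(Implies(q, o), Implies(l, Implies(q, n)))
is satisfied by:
  {n: True, l: False, q: False, o: False}
  {n: False, l: False, q: False, o: False}
  {o: True, n: True, l: False, q: False}
  {o: True, n: False, l: False, q: False}
  {n: True, q: True, o: False, l: False}
  {q: True, o: False, l: False, n: False}
  {o: True, q: True, n: True, l: False}
  {o: True, q: True, n: False, l: False}
  {n: True, l: True, o: False, q: False}
  {l: True, o: False, q: False, n: False}
  {n: True, o: True, l: True, q: False}
  {o: True, l: True, n: False, q: False}
  {n: True, q: True, l: True, o: False}
  {q: True, l: True, o: False, n: False}
  {o: True, q: True, l: True, n: True}


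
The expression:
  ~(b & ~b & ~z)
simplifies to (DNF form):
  True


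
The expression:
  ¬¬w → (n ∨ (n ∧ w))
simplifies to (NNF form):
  n ∨ ¬w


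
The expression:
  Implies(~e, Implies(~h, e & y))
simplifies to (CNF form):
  e | h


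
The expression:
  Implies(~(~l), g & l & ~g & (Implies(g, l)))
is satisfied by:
  {l: False}


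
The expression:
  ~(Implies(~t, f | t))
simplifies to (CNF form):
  ~f & ~t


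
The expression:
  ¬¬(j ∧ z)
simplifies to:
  j ∧ z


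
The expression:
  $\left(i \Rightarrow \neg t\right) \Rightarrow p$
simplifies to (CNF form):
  $\left(i \vee p\right) \wedge \left(p \vee t\right)$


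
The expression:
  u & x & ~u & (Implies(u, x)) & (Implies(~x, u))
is never true.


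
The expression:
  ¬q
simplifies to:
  ¬q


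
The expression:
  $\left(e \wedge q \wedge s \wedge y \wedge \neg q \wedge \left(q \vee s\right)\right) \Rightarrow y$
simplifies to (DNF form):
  $\text{True}$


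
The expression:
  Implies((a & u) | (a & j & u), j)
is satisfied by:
  {j: True, u: False, a: False}
  {j: False, u: False, a: False}
  {a: True, j: True, u: False}
  {a: True, j: False, u: False}
  {u: True, j: True, a: False}
  {u: True, j: False, a: False}
  {u: True, a: True, j: True}


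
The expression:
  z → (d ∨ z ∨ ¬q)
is always true.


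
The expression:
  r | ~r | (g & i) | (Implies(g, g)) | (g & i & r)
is always true.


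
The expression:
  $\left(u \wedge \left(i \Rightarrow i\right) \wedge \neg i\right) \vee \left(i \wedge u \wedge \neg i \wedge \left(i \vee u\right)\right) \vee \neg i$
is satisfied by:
  {i: False}


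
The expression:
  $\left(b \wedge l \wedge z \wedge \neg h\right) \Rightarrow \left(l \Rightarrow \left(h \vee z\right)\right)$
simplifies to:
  $\text{True}$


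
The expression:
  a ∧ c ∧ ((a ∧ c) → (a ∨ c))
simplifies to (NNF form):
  a ∧ c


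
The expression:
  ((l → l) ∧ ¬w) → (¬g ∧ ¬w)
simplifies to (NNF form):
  w ∨ ¬g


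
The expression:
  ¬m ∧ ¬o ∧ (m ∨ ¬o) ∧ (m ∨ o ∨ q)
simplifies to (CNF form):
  q ∧ ¬m ∧ ¬o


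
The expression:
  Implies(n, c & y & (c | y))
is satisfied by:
  {y: True, c: True, n: False}
  {y: True, c: False, n: False}
  {c: True, y: False, n: False}
  {y: False, c: False, n: False}
  {y: True, n: True, c: True}


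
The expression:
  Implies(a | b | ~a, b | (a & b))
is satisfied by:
  {b: True}


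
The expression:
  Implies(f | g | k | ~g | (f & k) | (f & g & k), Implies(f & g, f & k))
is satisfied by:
  {k: True, g: False, f: False}
  {g: False, f: False, k: False}
  {f: True, k: True, g: False}
  {f: True, g: False, k: False}
  {k: True, g: True, f: False}
  {g: True, k: False, f: False}
  {f: True, g: True, k: True}


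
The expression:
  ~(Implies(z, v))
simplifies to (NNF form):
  z & ~v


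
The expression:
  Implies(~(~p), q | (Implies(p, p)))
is always true.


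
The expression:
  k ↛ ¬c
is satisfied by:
  {c: True, k: True}


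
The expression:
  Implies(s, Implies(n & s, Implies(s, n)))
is always true.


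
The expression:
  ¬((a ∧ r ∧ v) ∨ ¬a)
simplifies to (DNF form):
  (a ∧ ¬r) ∨ (a ∧ ¬v)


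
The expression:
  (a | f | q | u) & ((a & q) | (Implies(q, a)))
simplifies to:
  a | (f & ~q) | (u & ~q)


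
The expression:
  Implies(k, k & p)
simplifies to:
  p | ~k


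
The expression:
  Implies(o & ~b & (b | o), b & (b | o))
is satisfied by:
  {b: True, o: False}
  {o: False, b: False}
  {o: True, b: True}


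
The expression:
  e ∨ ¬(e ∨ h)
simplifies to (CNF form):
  e ∨ ¬h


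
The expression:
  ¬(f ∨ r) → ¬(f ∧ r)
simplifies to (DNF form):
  True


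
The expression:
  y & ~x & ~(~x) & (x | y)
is never true.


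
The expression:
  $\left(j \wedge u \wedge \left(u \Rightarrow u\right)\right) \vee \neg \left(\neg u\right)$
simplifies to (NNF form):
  $u$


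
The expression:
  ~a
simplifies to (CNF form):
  ~a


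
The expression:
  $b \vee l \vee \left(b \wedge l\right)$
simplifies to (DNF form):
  $b \vee l$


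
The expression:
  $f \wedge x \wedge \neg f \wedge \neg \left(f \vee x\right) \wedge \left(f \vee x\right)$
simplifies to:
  $\text{False}$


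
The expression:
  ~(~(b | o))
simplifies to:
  b | o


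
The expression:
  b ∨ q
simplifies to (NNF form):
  b ∨ q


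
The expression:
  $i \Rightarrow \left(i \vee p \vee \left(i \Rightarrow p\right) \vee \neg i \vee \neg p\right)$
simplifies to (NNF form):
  $\text{True}$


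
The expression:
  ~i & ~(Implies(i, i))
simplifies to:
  False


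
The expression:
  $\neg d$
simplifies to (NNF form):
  $\neg d$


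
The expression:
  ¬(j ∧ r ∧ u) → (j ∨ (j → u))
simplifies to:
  True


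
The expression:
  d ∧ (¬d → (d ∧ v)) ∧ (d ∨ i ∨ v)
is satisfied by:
  {d: True}


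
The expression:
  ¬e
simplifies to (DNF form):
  ¬e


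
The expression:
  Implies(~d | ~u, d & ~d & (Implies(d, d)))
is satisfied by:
  {u: True, d: True}


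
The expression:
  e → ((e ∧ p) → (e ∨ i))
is always true.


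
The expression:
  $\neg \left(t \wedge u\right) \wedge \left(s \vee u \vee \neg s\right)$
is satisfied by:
  {u: False, t: False}
  {t: True, u: False}
  {u: True, t: False}


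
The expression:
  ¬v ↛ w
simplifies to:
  ¬v ∧ ¬w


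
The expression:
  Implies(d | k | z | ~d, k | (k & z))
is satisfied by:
  {k: True}


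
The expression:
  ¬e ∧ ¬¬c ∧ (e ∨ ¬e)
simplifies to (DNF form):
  c ∧ ¬e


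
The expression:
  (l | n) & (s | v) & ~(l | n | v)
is never true.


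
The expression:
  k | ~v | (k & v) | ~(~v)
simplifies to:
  True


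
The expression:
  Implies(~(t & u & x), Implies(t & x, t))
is always true.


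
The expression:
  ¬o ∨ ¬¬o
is always true.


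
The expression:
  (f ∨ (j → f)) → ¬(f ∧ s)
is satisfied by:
  {s: False, f: False}
  {f: True, s: False}
  {s: True, f: False}


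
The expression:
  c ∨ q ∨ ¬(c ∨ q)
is always true.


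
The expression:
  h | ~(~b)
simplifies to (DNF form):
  b | h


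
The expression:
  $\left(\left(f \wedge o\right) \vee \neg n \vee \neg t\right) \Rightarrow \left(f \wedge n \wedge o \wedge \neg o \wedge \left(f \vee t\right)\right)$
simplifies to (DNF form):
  $\left(n \wedge t \wedge \neg f\right) \vee \left(n \wedge t \wedge \neg o\right)$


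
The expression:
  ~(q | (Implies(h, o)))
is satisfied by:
  {h: True, q: False, o: False}


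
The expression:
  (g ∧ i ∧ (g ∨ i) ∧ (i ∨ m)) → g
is always true.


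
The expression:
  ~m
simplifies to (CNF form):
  ~m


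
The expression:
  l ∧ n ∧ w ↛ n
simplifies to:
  False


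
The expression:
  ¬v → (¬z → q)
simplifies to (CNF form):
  q ∨ v ∨ z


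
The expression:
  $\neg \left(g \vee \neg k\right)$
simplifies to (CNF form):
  $k \wedge \neg g$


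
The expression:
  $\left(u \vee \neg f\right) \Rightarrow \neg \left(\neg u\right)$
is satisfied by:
  {u: True, f: True}
  {u: True, f: False}
  {f: True, u: False}


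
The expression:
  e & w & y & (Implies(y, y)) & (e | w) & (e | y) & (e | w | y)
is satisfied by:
  {e: True, w: True, y: True}


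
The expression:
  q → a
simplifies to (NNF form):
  a ∨ ¬q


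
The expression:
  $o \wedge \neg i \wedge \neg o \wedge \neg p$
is never true.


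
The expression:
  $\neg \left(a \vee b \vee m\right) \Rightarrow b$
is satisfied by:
  {a: True, b: True, m: True}
  {a: True, b: True, m: False}
  {a: True, m: True, b: False}
  {a: True, m: False, b: False}
  {b: True, m: True, a: False}
  {b: True, m: False, a: False}
  {m: True, b: False, a: False}


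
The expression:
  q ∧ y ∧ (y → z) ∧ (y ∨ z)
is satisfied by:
  {z: True, y: True, q: True}


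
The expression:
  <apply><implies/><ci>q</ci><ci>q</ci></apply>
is always true.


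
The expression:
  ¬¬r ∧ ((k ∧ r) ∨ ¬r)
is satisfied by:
  {r: True, k: True}


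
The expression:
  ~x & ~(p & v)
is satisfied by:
  {x: False, p: False, v: False}
  {v: True, x: False, p: False}
  {p: True, x: False, v: False}


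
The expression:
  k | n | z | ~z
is always true.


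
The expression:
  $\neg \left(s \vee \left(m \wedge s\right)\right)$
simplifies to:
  $\neg s$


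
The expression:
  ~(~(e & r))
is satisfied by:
  {r: True, e: True}


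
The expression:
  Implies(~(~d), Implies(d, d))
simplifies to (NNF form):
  True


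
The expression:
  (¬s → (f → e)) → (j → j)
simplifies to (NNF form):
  True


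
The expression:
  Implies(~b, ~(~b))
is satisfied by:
  {b: True}


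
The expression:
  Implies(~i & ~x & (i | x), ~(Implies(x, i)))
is always true.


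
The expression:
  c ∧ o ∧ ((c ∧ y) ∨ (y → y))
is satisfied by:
  {c: True, o: True}


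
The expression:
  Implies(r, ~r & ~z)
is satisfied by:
  {r: False}


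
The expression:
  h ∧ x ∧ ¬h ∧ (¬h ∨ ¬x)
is never true.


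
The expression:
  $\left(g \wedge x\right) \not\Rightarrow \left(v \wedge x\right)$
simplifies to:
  $g \wedge x \wedge \neg v$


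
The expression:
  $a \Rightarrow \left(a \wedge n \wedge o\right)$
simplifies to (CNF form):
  $\left(n \vee \neg a\right) \wedge \left(o \vee \neg a\right)$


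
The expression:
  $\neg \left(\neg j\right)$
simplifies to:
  $j$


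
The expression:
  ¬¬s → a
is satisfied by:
  {a: True, s: False}
  {s: False, a: False}
  {s: True, a: True}


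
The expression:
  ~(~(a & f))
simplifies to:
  a & f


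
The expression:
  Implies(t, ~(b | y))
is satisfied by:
  {y: False, t: False, b: False}
  {b: True, y: False, t: False}
  {y: True, b: False, t: False}
  {b: True, y: True, t: False}
  {t: True, b: False, y: False}


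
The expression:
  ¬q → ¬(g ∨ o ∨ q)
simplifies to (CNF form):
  (q ∨ ¬g) ∧ (q ∨ ¬o)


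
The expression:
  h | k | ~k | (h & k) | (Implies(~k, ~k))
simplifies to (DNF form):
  True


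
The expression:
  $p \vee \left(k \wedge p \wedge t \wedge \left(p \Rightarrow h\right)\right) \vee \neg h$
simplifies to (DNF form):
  $p \vee \neg h$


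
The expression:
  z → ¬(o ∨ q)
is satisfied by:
  {o: False, z: False, q: False}
  {q: True, o: False, z: False}
  {o: True, q: False, z: False}
  {q: True, o: True, z: False}
  {z: True, q: False, o: False}


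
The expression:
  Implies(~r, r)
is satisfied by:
  {r: True}


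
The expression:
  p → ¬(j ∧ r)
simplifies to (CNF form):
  ¬j ∨ ¬p ∨ ¬r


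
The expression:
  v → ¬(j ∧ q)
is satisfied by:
  {v: False, q: False, j: False}
  {j: True, v: False, q: False}
  {q: True, v: False, j: False}
  {j: True, q: True, v: False}
  {v: True, j: False, q: False}
  {j: True, v: True, q: False}
  {q: True, v: True, j: False}


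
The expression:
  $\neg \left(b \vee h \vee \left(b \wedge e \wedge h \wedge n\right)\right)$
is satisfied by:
  {h: False, b: False}


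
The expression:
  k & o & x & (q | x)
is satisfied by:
  {x: True, o: True, k: True}


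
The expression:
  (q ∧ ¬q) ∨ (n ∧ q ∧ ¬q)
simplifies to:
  False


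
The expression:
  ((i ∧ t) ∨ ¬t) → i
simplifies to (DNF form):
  i ∨ t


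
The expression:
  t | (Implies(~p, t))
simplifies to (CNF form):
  p | t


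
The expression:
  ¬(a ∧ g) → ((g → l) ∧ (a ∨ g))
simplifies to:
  a ∨ (g ∧ l)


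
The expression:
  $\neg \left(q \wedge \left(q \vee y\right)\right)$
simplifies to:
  $\neg q$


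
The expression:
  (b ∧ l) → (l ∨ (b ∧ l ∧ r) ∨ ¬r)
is always true.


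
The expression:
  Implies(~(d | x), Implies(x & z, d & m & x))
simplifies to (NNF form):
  True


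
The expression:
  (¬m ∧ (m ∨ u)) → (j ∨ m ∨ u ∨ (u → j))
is always true.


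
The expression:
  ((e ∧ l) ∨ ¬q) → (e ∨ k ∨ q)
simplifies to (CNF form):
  e ∨ k ∨ q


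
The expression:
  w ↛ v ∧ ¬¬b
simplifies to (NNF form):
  b ∧ w ∧ ¬v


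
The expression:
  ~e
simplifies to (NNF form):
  ~e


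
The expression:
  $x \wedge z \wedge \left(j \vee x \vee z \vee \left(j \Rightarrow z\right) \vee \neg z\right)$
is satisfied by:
  {z: True, x: True}


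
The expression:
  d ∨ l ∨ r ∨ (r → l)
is always true.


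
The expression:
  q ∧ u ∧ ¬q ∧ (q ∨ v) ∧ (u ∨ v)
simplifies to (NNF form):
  False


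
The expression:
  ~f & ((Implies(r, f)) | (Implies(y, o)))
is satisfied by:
  {o: True, y: False, f: False, r: False}
  {o: False, y: False, f: False, r: False}
  {r: True, o: True, y: False, f: False}
  {r: True, o: False, y: False, f: False}
  {y: True, o: True, r: False, f: False}
  {y: True, o: False, r: False, f: False}
  {y: True, r: True, o: True, f: False}


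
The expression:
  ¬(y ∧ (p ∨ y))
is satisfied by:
  {y: False}


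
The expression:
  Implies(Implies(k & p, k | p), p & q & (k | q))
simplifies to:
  p & q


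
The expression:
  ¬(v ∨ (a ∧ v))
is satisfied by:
  {v: False}


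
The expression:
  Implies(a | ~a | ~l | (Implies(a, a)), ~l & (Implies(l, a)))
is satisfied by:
  {l: False}


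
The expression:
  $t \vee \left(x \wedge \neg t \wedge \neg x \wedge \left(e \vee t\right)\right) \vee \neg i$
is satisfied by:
  {t: True, i: False}
  {i: False, t: False}
  {i: True, t: True}


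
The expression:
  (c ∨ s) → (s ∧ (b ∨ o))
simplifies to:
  (b ∧ s) ∨ (o ∧ s) ∨ (¬c ∧ ¬s)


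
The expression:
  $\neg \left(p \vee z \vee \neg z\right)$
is never true.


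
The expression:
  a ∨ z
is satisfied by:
  {a: True, z: True}
  {a: True, z: False}
  {z: True, a: False}


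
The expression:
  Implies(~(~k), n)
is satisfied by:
  {n: True, k: False}
  {k: False, n: False}
  {k: True, n: True}


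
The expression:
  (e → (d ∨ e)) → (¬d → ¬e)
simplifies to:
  d ∨ ¬e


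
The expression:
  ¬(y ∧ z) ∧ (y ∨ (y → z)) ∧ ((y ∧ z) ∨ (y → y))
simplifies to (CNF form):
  ¬y ∨ ¬z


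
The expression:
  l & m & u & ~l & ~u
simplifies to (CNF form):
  False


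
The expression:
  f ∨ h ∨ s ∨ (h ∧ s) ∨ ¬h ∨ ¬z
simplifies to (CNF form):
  True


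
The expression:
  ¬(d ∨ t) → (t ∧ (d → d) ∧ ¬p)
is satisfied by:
  {d: True, t: True}
  {d: True, t: False}
  {t: True, d: False}


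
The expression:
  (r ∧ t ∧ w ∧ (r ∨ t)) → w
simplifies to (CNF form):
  True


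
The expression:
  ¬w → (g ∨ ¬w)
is always true.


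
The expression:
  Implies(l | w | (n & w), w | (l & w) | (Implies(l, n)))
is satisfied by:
  {n: True, w: True, l: False}
  {n: True, l: False, w: False}
  {w: True, l: False, n: False}
  {w: False, l: False, n: False}
  {n: True, w: True, l: True}
  {n: True, l: True, w: False}
  {w: True, l: True, n: False}


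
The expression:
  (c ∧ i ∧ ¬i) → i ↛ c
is always true.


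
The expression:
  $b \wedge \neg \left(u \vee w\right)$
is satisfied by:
  {b: True, u: False, w: False}


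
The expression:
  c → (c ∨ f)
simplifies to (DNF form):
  True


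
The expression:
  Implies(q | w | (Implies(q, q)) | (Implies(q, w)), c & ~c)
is never true.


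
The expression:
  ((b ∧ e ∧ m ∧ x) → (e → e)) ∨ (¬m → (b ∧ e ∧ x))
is always true.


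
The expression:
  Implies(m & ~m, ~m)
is always true.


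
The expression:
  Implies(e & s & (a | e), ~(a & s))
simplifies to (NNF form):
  ~a | ~e | ~s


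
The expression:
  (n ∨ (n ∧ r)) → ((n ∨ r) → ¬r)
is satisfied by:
  {n: False, r: False}
  {r: True, n: False}
  {n: True, r: False}


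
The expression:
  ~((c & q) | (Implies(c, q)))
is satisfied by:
  {c: True, q: False}


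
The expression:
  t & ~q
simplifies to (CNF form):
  t & ~q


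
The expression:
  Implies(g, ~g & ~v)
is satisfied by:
  {g: False}


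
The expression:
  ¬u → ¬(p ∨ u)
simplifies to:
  u ∨ ¬p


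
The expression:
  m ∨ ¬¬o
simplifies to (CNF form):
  m ∨ o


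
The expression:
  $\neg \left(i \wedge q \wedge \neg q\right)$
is always true.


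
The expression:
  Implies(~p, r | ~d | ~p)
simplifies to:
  True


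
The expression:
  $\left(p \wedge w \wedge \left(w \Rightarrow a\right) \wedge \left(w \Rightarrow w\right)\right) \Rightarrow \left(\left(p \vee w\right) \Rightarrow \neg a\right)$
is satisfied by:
  {p: False, a: False, w: False}
  {w: True, p: False, a: False}
  {a: True, p: False, w: False}
  {w: True, a: True, p: False}
  {p: True, w: False, a: False}
  {w: True, p: True, a: False}
  {a: True, p: True, w: False}


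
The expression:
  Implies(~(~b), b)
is always true.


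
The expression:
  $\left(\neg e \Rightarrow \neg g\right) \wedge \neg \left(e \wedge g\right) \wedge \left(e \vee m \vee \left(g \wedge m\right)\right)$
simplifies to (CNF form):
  $\neg g \wedge \left(e \vee m\right)$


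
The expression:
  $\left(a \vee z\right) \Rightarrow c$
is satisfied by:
  {c: True, a: False, z: False}
  {c: True, z: True, a: False}
  {c: True, a: True, z: False}
  {c: True, z: True, a: True}
  {z: False, a: False, c: False}


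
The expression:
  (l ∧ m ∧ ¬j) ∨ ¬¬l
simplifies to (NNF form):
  l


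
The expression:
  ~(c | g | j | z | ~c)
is never true.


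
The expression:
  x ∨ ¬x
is always true.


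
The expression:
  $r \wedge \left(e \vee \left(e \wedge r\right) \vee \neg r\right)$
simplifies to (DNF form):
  $e \wedge r$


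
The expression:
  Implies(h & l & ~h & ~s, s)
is always true.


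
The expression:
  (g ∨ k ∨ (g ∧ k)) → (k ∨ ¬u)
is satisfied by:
  {k: True, g: False, u: False}
  {g: False, u: False, k: False}
  {k: True, u: True, g: False}
  {u: True, g: False, k: False}
  {k: True, g: True, u: False}
  {g: True, k: False, u: False}
  {k: True, u: True, g: True}


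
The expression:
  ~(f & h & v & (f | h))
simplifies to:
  ~f | ~h | ~v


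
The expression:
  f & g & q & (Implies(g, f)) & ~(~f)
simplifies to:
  f & g & q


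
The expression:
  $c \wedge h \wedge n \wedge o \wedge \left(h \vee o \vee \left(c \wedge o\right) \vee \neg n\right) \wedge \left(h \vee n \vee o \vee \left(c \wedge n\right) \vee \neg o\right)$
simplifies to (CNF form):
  $c \wedge h \wedge n \wedge o$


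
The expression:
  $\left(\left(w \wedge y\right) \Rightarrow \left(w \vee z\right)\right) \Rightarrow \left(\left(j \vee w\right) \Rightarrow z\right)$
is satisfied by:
  {z: True, j: False, w: False}
  {z: True, w: True, j: False}
  {z: True, j: True, w: False}
  {z: True, w: True, j: True}
  {w: False, j: False, z: False}


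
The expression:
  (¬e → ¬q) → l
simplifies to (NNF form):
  l ∨ (q ∧ ¬e)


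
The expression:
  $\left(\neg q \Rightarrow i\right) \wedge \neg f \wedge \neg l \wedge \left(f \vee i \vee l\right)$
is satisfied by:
  {i: True, l: False, f: False}


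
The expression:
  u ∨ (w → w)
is always true.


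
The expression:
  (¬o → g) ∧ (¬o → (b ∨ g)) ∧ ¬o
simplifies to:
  g ∧ ¬o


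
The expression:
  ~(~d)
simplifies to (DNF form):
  d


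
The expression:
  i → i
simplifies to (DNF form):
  True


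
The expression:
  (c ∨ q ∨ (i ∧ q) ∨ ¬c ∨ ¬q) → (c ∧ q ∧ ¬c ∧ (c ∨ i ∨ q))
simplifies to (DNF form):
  False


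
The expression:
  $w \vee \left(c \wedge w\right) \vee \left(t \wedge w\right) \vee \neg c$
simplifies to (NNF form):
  $w \vee \neg c$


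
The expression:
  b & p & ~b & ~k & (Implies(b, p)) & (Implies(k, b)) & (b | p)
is never true.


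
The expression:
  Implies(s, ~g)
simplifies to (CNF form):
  ~g | ~s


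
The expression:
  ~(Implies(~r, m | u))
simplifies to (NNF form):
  ~m & ~r & ~u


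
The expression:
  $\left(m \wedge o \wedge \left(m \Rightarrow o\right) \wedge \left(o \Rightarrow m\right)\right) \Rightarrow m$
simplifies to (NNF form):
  $\text{True}$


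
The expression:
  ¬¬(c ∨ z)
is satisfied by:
  {z: True, c: True}
  {z: True, c: False}
  {c: True, z: False}


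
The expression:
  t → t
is always true.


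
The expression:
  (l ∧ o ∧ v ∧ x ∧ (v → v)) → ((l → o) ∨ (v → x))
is always true.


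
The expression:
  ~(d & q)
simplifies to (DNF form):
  ~d | ~q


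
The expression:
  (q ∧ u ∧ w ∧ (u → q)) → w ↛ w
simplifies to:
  ¬q ∨ ¬u ∨ ¬w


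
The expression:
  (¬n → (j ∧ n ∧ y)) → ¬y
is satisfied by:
  {y: False, n: False}
  {n: True, y: False}
  {y: True, n: False}


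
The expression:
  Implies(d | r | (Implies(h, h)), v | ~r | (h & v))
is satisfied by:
  {v: True, r: False}
  {r: False, v: False}
  {r: True, v: True}


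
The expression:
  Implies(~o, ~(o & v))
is always true.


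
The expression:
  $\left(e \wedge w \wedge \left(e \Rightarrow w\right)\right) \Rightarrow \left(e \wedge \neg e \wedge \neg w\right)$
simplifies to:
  $\neg e \vee \neg w$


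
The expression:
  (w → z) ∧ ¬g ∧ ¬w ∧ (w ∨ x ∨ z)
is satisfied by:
  {x: True, z: True, g: False, w: False}
  {x: True, g: False, w: False, z: False}
  {z: True, g: False, w: False, x: False}


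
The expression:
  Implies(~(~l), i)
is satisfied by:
  {i: True, l: False}
  {l: False, i: False}
  {l: True, i: True}


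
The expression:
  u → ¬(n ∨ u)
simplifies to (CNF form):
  ¬u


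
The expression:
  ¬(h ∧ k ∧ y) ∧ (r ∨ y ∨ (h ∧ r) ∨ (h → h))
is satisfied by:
  {h: False, k: False, y: False}
  {y: True, h: False, k: False}
  {k: True, h: False, y: False}
  {y: True, k: True, h: False}
  {h: True, y: False, k: False}
  {y: True, h: True, k: False}
  {k: True, h: True, y: False}


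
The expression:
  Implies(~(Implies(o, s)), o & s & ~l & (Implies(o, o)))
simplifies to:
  s | ~o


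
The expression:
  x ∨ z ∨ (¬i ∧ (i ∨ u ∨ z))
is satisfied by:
  {x: True, z: True, u: True, i: False}
  {x: True, z: True, i: False, u: False}
  {x: True, z: True, u: True, i: True}
  {x: True, z: True, i: True, u: False}
  {x: True, u: True, i: False, z: False}
  {x: True, i: False, u: False, z: False}
  {x: True, u: True, i: True, z: False}
  {x: True, i: True, u: False, z: False}
  {u: True, z: True, i: False, x: False}
  {z: True, i: False, u: False, x: False}
  {u: True, z: True, i: True, x: False}
  {z: True, i: True, u: False, x: False}
  {u: True, z: False, i: False, x: False}


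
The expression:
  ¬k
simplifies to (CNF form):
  ¬k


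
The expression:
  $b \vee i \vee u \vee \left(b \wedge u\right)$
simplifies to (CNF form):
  $b \vee i \vee u$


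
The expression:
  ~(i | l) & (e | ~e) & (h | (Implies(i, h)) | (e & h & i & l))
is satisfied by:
  {i: False, l: False}


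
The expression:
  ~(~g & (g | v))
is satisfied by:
  {g: True, v: False}
  {v: False, g: False}
  {v: True, g: True}


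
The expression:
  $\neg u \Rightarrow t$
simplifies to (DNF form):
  $t \vee u$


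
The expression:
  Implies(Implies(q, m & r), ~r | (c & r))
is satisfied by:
  {q: True, c: True, m: False, r: False}
  {c: True, q: False, m: False, r: False}
  {q: True, c: True, m: True, r: False}
  {c: True, m: True, q: False, r: False}
  {q: True, m: False, c: False, r: False}
  {q: False, m: False, c: False, r: False}
  {q: True, m: True, c: False, r: False}
  {m: True, q: False, c: False, r: False}
  {r: True, q: True, c: True, m: False}
  {r: True, c: True, q: False, m: False}
  {r: True, q: True, c: True, m: True}
  {r: True, c: True, m: True, q: False}
  {r: True, q: True, m: False, c: False}


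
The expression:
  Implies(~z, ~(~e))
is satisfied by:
  {z: True, e: True}
  {z: True, e: False}
  {e: True, z: False}


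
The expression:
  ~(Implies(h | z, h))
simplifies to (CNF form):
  z & ~h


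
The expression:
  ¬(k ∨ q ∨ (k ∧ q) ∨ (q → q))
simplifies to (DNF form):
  False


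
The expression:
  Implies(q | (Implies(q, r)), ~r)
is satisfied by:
  {r: False}


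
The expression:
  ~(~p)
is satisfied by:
  {p: True}


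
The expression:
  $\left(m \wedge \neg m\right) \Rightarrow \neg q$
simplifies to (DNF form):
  $\text{True}$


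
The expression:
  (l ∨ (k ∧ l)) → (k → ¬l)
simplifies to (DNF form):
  ¬k ∨ ¬l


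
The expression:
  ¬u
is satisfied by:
  {u: False}


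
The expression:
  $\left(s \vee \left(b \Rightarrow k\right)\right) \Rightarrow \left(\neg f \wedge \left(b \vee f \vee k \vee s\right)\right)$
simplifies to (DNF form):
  $\left(k \wedge \neg f\right) \vee \left(s \wedge \neg f\right) \vee \left(b \wedge \neg k \wedge \neg s\right)$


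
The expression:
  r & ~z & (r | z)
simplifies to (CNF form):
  r & ~z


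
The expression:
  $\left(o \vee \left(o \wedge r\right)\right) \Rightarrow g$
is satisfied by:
  {g: True, o: False}
  {o: False, g: False}
  {o: True, g: True}


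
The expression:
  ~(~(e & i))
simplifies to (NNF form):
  e & i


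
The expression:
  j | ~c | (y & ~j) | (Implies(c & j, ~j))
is always true.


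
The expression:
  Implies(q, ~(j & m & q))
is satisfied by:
  {m: False, q: False, j: False}
  {j: True, m: False, q: False}
  {q: True, m: False, j: False}
  {j: True, q: True, m: False}
  {m: True, j: False, q: False}
  {j: True, m: True, q: False}
  {q: True, m: True, j: False}


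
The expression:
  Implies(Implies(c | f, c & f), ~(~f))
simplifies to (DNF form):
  c | f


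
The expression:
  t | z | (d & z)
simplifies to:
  t | z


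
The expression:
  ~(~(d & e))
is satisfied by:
  {e: True, d: True}


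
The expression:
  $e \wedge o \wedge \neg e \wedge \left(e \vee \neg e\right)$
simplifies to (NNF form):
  $\text{False}$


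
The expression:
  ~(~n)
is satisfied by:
  {n: True}


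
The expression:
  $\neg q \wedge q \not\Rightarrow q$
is never true.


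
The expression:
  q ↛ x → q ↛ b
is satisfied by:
  {x: True, q: False, b: False}
  {q: False, b: False, x: False}
  {x: True, b: True, q: False}
  {b: True, q: False, x: False}
  {x: True, q: True, b: False}
  {q: True, x: False, b: False}
  {x: True, b: True, q: True}


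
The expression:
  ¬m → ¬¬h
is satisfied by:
  {m: True, h: True}
  {m: True, h: False}
  {h: True, m: False}


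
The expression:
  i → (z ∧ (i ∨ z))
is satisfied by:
  {z: True, i: False}
  {i: False, z: False}
  {i: True, z: True}


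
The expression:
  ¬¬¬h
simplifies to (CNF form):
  ¬h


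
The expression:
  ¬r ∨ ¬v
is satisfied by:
  {v: False, r: False}
  {r: True, v: False}
  {v: True, r: False}


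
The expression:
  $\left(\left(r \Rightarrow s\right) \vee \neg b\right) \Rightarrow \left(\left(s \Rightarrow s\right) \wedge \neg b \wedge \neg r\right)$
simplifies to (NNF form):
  $\left(b \vee \neg r\right) \wedge \left(r \vee \neg b\right) \wedge \left(\neg r \vee \neg s\right)$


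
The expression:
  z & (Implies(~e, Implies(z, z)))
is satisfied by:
  {z: True}


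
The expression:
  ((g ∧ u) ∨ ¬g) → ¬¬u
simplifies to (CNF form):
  g ∨ u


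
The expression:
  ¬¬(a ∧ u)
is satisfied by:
  {a: True, u: True}


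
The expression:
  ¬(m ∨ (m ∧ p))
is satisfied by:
  {m: False}


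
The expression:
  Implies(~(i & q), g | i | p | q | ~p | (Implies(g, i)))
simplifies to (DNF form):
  True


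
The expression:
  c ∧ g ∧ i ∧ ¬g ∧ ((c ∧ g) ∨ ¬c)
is never true.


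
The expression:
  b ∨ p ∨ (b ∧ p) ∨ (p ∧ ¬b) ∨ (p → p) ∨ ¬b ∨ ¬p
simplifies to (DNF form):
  True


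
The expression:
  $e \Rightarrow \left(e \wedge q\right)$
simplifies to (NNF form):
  $q \vee \neg e$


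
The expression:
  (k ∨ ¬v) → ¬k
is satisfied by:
  {k: False}


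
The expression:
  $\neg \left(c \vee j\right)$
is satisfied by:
  {j: False, c: False}


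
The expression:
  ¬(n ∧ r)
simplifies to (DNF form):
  ¬n ∨ ¬r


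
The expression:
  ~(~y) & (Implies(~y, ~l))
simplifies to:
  y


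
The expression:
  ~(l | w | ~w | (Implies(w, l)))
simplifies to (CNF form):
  False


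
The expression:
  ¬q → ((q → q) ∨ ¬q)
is always true.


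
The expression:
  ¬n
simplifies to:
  ¬n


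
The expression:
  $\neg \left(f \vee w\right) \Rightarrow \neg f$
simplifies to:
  $\text{True}$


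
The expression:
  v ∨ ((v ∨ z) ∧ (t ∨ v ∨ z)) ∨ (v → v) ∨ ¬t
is always true.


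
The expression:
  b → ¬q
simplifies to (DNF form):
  ¬b ∨ ¬q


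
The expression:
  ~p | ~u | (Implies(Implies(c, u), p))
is always true.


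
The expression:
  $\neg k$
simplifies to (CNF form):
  $\neg k$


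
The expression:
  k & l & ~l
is never true.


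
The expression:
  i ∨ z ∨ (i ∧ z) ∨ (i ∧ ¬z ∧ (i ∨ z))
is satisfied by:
  {i: True, z: True}
  {i: True, z: False}
  {z: True, i: False}


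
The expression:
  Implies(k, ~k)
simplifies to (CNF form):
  ~k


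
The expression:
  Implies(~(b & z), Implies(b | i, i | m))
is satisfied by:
  {i: True, z: True, m: True, b: False}
  {i: True, z: True, m: False, b: False}
  {i: True, m: True, z: False, b: False}
  {i: True, m: False, z: False, b: False}
  {z: True, m: True, i: False, b: False}
  {z: True, i: False, m: False, b: False}
  {z: False, m: True, i: False, b: False}
  {z: False, i: False, m: False, b: False}
  {i: True, b: True, z: True, m: True}
  {i: True, b: True, z: True, m: False}
  {i: True, b: True, m: True, z: False}
  {i: True, b: True, m: False, z: False}
  {b: True, z: True, m: True, i: False}
  {b: True, z: True, m: False, i: False}
  {b: True, m: True, z: False, i: False}


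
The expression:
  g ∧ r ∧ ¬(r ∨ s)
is never true.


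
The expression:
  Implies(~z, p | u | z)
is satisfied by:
  {z: True, u: True, p: True}
  {z: True, u: True, p: False}
  {z: True, p: True, u: False}
  {z: True, p: False, u: False}
  {u: True, p: True, z: False}
  {u: True, p: False, z: False}
  {p: True, u: False, z: False}


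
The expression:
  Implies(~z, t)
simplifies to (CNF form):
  t | z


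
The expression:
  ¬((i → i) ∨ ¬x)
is never true.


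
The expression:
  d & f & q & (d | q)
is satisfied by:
  {f: True, d: True, q: True}


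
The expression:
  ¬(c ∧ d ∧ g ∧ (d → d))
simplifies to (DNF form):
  ¬c ∨ ¬d ∨ ¬g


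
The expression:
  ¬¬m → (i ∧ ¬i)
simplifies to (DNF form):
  ¬m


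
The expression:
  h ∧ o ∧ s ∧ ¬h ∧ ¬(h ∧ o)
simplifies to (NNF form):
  False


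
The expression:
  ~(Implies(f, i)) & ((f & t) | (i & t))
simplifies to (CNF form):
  f & t & ~i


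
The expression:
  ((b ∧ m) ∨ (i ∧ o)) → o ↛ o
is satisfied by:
  {i: False, o: False, m: False, b: False}
  {b: True, i: False, o: False, m: False}
  {m: True, i: False, o: False, b: False}
  {o: True, b: False, i: False, m: False}
  {b: True, o: True, i: False, m: False}
  {m: True, o: True, b: False, i: False}
  {i: True, m: False, o: False, b: False}
  {b: True, i: True, m: False, o: False}
  {m: True, i: True, b: False, o: False}


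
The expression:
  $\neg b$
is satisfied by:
  {b: False}


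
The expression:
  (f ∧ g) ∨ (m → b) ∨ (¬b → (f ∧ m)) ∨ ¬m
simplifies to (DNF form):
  b ∨ f ∨ ¬m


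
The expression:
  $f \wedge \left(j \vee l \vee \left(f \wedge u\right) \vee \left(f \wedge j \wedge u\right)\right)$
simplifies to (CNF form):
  $f \wedge \left(j \vee l \vee u\right)$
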